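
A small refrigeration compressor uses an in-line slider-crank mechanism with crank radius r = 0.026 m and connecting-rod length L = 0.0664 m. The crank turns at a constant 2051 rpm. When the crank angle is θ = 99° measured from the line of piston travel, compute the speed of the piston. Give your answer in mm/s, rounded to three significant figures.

ω = 2π·2051/60 = 214.8 rad/s
For an in-line slider-crank, x = r cosθ + √(L² − r² sin²θ), so v = −rω sinθ·[1 + r cosθ/√(L² − r² sin²θ)].
With r = 0.026 m, L = 0.0664 m, θ = 99°: √(L² − r² sin²θ) = 0.061233 m.
v = −0.026·214.8·0.98769·[1 + 0.026·-0.15643/0.061233] = -5.1492 m/s.
|v| = 5.1492 m/s = 5149.2 mm/s.

5150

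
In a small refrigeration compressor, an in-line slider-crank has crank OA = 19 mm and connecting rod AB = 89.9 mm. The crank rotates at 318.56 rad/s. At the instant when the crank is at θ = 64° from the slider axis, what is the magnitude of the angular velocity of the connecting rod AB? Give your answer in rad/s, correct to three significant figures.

30.1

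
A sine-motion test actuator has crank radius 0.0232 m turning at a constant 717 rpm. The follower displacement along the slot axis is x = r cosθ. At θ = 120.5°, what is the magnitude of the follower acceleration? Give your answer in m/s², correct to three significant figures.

ω = 75.08 rad/s (from 717 rpm).
x = r cosθ ⇒ ẍ = −rω² cosθ (ω constant).
|a| = rω²|cosθ| = 0.0232·(75.08)²·|cos 120.5°| = 66.382 m/s².

66.4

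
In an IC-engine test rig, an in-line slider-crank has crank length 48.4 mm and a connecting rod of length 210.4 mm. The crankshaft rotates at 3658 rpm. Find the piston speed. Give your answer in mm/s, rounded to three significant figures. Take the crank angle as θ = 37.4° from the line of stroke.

13300

ω = 2π·3658/60 = 383.1 rad/s
For an in-line slider-crank, x = r cosθ + √(L² − r² sin²θ), so v = −rω sinθ·[1 + r cosθ/√(L² − r² sin²θ)].
With r = 0.0484 m, L = 0.2104 m, θ = 37.4°: √(L² − r² sin²θ) = 0.20834 m.
v = −0.0484·383.1·0.60738·[1 + 0.0484·0.79441/0.20834] = -13.339 m/s.
|v| = 13.339 m/s = 13339 mm/s.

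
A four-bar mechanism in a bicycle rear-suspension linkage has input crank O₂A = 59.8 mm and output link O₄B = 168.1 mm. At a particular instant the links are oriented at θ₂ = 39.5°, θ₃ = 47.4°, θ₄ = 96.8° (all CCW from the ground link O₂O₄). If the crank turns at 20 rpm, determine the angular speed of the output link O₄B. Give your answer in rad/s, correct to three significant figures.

ω₂ = 2.094 rad/s (from 20 rpm).
Differentiating the loop-closure r₂e^{iθ₂}+r₃e^{iθ₃}=r₁+r₄e^{iθ₄} gives r₂ω₂e^{iθ₂}+r₃ω₃e^{iθ₃}=r₄ω₄e^{iθ₄}.
Eliminating the other unknown: ω₄ = r₂ω₂ sin(θ₂−θ₃) / [r₄ sin(θ₄−θ₃)].
Numerator sine = -0.13744; denominator sine = +0.75927.
Result = 0.0598·2.094·(-0.13744) / (0.1681·(+0.75927)) = -0.13487 rad/s; magnitude 0.13487 rad/s.

0.135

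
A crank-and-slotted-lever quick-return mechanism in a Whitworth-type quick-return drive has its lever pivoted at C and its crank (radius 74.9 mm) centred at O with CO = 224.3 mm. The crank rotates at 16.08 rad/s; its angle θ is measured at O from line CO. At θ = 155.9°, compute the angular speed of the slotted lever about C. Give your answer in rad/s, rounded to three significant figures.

ω = 16.08 rad/s
Crank pin A relative to C: A = (d + r cosθ, r sinθ); lever angle φ = atan2(r sinθ, d + r cosθ).
Differentiating tanφ: φ̇ = rω(d cosθ + r)/(d² + r² + 2dr cosθ).
d² + r² + 2dr cosθ = |CA|² = 0.0252491 m²;  d cosθ + r = -0.12985 m.
|ω_lever| = |0.0749·16.08·-0.12985| / 0.0252491 = 6.1938 rad/s.

6.19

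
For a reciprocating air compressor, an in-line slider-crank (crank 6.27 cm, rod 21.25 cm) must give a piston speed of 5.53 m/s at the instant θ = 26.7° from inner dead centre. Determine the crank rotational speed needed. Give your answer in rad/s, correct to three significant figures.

For an in-line slider-crank, |v_piston| = rω|sinθ|·[1 + r cosθ/√(L² − r² sin²θ)].
With r = 0.0627 m, L = 0.2125 m, θ = 26.7°: the bracketed kinematic factor |dx/dθ| = 0.035665 m.
ω = v/|dx/dθ| = 5.53/0.035665 = 155.06 rad/s.

155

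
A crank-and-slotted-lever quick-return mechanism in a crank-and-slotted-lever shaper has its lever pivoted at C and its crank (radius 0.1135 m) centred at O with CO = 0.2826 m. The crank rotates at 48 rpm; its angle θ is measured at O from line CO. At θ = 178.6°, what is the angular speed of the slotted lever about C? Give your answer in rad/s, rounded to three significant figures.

ω = 5.027 rad/s (from 48 rpm).
Crank pin A relative to C: A = (d + r cosθ, r sinθ); lever angle φ = atan2(r sinθ, d + r cosθ).
Differentiating tanφ: φ̇ = rω(d cosθ + r)/(d² + r² + 2dr cosθ).
d² + r² + 2dr cosθ = |CA|² = 0.028614 m²;  d cosθ + r = -0.16902 m.
|ω_lever| = |0.1135·5.027·-0.16902| / 0.028614 = 3.3699 rad/s.

3.37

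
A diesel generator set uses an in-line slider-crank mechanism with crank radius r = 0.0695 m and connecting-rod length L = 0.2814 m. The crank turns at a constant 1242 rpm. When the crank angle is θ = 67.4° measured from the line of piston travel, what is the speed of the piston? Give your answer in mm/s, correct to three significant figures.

ω = 2π·1242/60 = 130.1 rad/s
For an in-line slider-crank, x = r cosθ + √(L² − r² sin²θ), so v = −rω sinθ·[1 + r cosθ/√(L² − r² sin²θ)].
With r = 0.0695 m, L = 0.2814 m, θ = 67.4°: √(L² − r² sin²θ) = 0.27399 m.
v = −0.0695·130.1·0.92321·[1 + 0.0695·0.38430/0.27399] = -9.1587 m/s.
|v| = 9.1587 m/s = 9158.7 mm/s.

9160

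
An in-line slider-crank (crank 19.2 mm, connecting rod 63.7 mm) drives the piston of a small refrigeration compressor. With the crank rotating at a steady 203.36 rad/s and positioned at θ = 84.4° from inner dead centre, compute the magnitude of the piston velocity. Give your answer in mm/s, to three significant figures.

ω = 203.4 rad/s
For an in-line slider-crank, x = r cosθ + √(L² − r² sin²θ), so v = −rω sinθ·[1 + r cosθ/√(L² − r² sin²θ)].
With r = 0.0192 m, L = 0.0637 m, θ = 84.4°: √(L² − r² sin²θ) = 0.060766 m.
v = −0.0192·203.4·0.99523·[1 + 0.0192·0.09758/0.060766] = -4.0057 m/s.
|v| = 4.0057 m/s = 4005.7 mm/s.

4010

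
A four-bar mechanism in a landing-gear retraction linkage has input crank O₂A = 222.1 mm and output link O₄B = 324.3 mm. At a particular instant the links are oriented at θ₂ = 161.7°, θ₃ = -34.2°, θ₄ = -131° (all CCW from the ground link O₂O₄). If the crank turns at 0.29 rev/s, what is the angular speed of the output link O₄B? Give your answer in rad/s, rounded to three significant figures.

ω₂ = 1.822 rad/s (from 0.29 rev/s).
Differentiating the loop-closure r₂e^{iθ₂}+r₃e^{iθ₃}=r₁+r₄e^{iθ₄} gives r₂ω₂e^{iθ₂}+r₃ω₃e^{iθ₃}=r₄ω₄e^{iθ₄}.
Eliminating the other unknown: ω₄ = r₂ω₂ sin(θ₂−θ₃) / [r₄ sin(θ₄−θ₃)].
Numerator sine = -0.27396; denominator sine = -0.99297.
Result = 0.2221·1.822·(-0.27396) / (0.3243·(-0.99297)) = +0.3443 rad/s; magnitude 0.3443 rad/s.

0.344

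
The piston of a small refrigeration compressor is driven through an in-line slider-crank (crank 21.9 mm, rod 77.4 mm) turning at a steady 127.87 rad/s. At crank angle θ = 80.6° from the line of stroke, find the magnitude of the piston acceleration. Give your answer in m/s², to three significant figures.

ω = 127.9 rad/s
x(θ) = r cosθ + √(L² − r² sin²θ); with ω constant, a = ω²·d²x/dθ².
d²x/dθ² = −r cosθ − r²(cos2θ)/√u − r⁴ sin²2θ/(4u^{3/2}),  u = L² − r² sin²θ = 0.00552394 m².
Substituting r = 0.0219 m, L = 0.0774 m, θ = 80.6°: d²x/dθ² = +0.0025174 m.
a = ω²·d²x/dθ² = (127.9)²·(+0.0025174) = +41.161 m/s²;  |a| = 41.161 m/s².

41.2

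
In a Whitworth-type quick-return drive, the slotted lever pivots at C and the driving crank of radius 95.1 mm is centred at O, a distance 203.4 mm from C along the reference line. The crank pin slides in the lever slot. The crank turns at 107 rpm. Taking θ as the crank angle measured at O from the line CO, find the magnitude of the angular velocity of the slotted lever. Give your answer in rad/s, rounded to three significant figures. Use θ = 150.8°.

5.28

ω = 11.21 rad/s (from 107 rpm).
Crank pin A relative to C: A = (d + r cosθ, r sinθ); lever angle φ = atan2(r sinθ, d + r cosθ).
Differentiating tanφ: φ̇ = rω(d cosθ + r)/(d² + r² + 2dr cosθ).
d² + r² + 2dr cosθ = |CA|² = 0.0166451 m²;  d cosθ + r = -0.082452 m.
|ω_lever| = |0.0951·11.21·-0.082452| / 0.0166451 = 5.2785 rad/s.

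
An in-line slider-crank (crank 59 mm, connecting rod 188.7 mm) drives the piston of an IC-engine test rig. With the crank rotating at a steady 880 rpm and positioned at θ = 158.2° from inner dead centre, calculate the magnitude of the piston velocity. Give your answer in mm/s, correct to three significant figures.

1430

ω = 2π·880/60 = 92.15 rad/s
For an in-line slider-crank, x = r cosθ + √(L² − r² sin²θ), so v = −rω sinθ·[1 + r cosθ/√(L² − r² sin²θ)].
With r = 0.059 m, L = 0.1887 m, θ = 158.2°: √(L² − r² sin²θ) = 0.18742 m.
v = −0.059·92.15·0.37137·[1 + 0.059·-0.92849/0.18742] = -1.429 m/s.
|v| = 1.429 m/s = 1429 mm/s.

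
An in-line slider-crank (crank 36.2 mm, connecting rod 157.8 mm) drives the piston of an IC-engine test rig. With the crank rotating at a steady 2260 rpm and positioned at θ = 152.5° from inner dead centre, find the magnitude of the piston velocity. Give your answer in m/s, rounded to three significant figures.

ω = 2π·2260/60 = 236.7 rad/s
For an in-line slider-crank, x = r cosθ + √(L² − r² sin²θ), so v = −rω sinθ·[1 + r cosθ/√(L² − r² sin²θ)].
With r = 0.0362 m, L = 0.1578 m, θ = 152.5°: √(L² − r² sin²θ) = 0.15691 m.
v = −0.0362·236.7·0.46175·[1 + 0.0362·-0.88701/0.15691] = -3.1464 m/s.
|v| = 3.1464 m/s.

3.15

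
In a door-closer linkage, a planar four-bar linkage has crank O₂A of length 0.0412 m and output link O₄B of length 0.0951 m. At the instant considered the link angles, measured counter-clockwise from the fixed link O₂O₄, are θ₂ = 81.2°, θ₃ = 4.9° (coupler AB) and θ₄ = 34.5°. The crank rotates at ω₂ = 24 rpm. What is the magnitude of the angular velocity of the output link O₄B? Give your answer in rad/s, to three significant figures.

ω₂ = 2.513 rad/s (from 24 rpm).
Differentiating the loop-closure r₂e^{iθ₂}+r₃e^{iθ₃}=r₁+r₄e^{iθ₄} gives r₂ω₂e^{iθ₂}+r₃ω₃e^{iθ₃}=r₄ω₄e^{iθ₄}.
Eliminating the other unknown: ω₄ = r₂ω₂ sin(θ₂−θ₃) / [r₄ sin(θ₄−θ₃)].
Numerator sine = +0.97155; denominator sine = +0.49394.
Result = 0.0412·2.513·(+0.97155) / (0.0951·(+0.49394)) = +2.1416 rad/s; magnitude 2.1416 rad/s.

2.14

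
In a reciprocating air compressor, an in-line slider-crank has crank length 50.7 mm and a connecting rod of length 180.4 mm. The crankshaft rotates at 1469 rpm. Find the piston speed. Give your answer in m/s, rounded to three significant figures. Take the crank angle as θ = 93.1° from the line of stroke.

7.66

ω = 2π·1469/60 = 153.8 rad/s
For an in-line slider-crank, x = r cosθ + √(L² − r² sin²θ), so v = −rω sinθ·[1 + r cosθ/√(L² − r² sin²θ)].
With r = 0.0507 m, L = 0.1804 m, θ = 93.1°: √(L² − r² sin²θ) = 0.17315 m.
v = −0.0507·153.8·0.99854·[1 + 0.0507·-0.05408/0.17315] = -7.6646 m/s.
|v| = 7.6646 m/s.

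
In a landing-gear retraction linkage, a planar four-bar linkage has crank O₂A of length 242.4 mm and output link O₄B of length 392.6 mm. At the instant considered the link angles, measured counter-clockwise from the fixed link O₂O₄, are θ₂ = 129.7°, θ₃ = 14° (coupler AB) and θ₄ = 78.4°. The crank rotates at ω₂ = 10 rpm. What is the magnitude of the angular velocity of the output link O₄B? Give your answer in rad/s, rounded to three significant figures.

0.646

ω₂ = 1.047 rad/s (from 10 rpm).
Differentiating the loop-closure r₂e^{iθ₂}+r₃e^{iθ₃}=r₁+r₄e^{iθ₄} gives r₂ω₂e^{iθ₂}+r₃ω₃e^{iθ₃}=r₄ω₄e^{iθ₄}.
Eliminating the other unknown: ω₄ = r₂ω₂ sin(θ₂−θ₃) / [r₄ sin(θ₄−θ₃)].
Numerator sine = +0.90108; denominator sine = +0.90183.
Result = 0.2424·1.047·(+0.90108) / (0.3926·(+0.90183)) = +0.64602 rad/s; magnitude 0.64602 rad/s.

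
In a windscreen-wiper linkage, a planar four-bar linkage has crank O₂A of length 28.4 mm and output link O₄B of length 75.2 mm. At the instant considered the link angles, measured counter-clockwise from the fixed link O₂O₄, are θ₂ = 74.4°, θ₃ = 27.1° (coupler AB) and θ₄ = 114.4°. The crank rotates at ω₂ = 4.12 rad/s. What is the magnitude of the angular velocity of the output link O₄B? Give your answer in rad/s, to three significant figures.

ω₂ = 4.12 rad/s
Differentiating the loop-closure r₂e^{iθ₂}+r₃e^{iθ₃}=r₁+r₄e^{iθ₄} gives r₂ω₂e^{iθ₂}+r₃ω₃e^{iθ₃}=r₄ω₄e^{iθ₄}.
Eliminating the other unknown: ω₄ = r₂ω₂ sin(θ₂−θ₃) / [r₄ sin(θ₄−θ₃)].
Numerator sine = +0.73491; denominator sine = +0.99889.
Result = 0.0284·4.12·(+0.73491) / (0.0752·(+0.99889)) = +1.1448 rad/s; magnitude 1.1448 rad/s.

1.14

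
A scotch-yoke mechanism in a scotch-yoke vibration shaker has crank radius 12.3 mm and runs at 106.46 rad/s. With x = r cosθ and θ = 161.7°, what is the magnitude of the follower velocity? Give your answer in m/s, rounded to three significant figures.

ω = 106.5 rad/s
x = r cosθ ⇒ ẋ = −rω sinθ.
|v| = rω|sinθ| = 0.0123·106.5·|sin 161.7°| = 0.41116 m/s.

0.411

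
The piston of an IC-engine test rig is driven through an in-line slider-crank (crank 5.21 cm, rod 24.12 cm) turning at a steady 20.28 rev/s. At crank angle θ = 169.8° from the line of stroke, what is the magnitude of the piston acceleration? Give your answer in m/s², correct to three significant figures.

ω = 2π·20.3 = 127.4 rad/s
x(θ) = r cosθ + √(L² − r² sin²θ); with ω constant, a = ω²·d²x/dθ².
d²x/dθ² = −r cosθ − r²(cos2θ)/√u − r⁴ sin²2θ/(4u^{3/2}),  u = L² − r² sin²θ = 0.0580923 m².
Substituting r = 0.0521 m, L = 0.2412 m, θ = 169.8°: d²x/dθ² = +0.040705 m.
a = ω²·d²x/dθ² = (127.4)²·(+0.040705) = +660.91 m/s²;  |a| = 660.91 m/s².

661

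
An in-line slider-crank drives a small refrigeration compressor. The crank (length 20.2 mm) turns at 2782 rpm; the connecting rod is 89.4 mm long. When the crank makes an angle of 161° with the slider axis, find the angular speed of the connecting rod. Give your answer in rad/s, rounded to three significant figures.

ω = 291.3 rad/s (converted from 2782 rpm).
The rod makes angle φ with the slider axis where L sinφ = r sinθ; differentiating, L cosφ·φ̇ = r ω cosθ.
L cosφ = √(L² − r² sin²θ) = 0.089158 m.
|ω_rod| = r ω |cosθ| / √(L² − r² sin²θ) = 0.0202·291.3·0.94552/0.089158 = 62.409 rad/s.

62.4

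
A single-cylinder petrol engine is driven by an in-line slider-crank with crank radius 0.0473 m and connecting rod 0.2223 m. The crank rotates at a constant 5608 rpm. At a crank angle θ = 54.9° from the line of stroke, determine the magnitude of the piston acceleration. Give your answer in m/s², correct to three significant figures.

ω = 2π·5608/60 = 587.3 rad/s
x(θ) = r cosθ + √(L² − r² sin²θ); with ω constant, a = ω²·d²x/dθ².
d²x/dθ² = −r cosθ − r²(cos2θ)/√u − r⁴ sin²2θ/(4u^{3/2}),  u = L² − r² sin²θ = 0.0479197 m².
Substituting r = 0.0473 m, L = 0.2223 m, θ = 54.9°: d²x/dθ² = -0.023841 m.
a = ω²·d²x/dθ² = (587.3)²·(-0.023841) = -8222.5 m/s²;  |a| = 8222.5 m/s².

8220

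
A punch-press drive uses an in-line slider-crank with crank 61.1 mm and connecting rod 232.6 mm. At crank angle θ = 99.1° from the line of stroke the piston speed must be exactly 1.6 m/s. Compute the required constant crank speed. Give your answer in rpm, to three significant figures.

For an in-line slider-crank, |v_piston| = rω|sinθ|·[1 + r cosθ/√(L² − r² sin²θ)].
With r = 0.0611 m, L = 0.2326 m, θ = 99.1°: the bracketed kinematic factor |dx/dθ| = 0.057736 m.
ω = v/|dx/dθ| = 1.6/0.057736 = 27.712 rad/s.
N = 60ω/(2π) = 264.63 rpm.

265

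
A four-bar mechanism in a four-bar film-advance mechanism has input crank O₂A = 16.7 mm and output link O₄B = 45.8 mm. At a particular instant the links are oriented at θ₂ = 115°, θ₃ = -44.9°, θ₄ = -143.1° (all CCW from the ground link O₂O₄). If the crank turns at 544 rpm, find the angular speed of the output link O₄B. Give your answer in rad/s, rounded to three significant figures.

7.21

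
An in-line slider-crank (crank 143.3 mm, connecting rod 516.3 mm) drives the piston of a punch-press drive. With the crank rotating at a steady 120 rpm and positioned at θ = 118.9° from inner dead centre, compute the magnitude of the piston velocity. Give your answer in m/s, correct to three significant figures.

ω = 2π·120/60 = 12.57 rad/s
For an in-line slider-crank, x = r cosθ + √(L² − r² sin²θ), so v = −rω sinθ·[1 + r cosθ/√(L² − r² sin²θ)].
With r = 0.1433 m, L = 0.5163 m, θ = 118.9°: √(L² − r² sin²θ) = 0.50083 m.
v = −0.1433·12.57·0.87546·[1 + 0.1433·-0.48328/0.50083] = -1.3585 m/s.
|v| = 1.3585 m/s.

1.36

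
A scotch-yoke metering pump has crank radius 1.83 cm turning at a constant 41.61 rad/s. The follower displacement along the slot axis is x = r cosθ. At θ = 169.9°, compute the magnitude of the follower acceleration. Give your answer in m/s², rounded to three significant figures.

ω = 41.61 rad/s
x = r cosθ ⇒ ẍ = −rω² cosθ (ω constant).
|a| = rω²|cosθ| = 0.0183·(41.61)²·|cos 169.9°| = 31.193 m/s².

31.2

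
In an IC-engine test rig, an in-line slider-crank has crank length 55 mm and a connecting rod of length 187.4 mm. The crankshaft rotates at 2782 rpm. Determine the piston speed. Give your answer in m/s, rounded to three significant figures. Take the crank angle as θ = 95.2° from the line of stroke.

15.5

ω = 2π·2782/60 = 291.3 rad/s
For an in-line slider-crank, x = r cosθ + √(L² − r² sin²θ), so v = −rω sinθ·[1 + r cosθ/√(L² − r² sin²θ)].
With r = 0.055 m, L = 0.1874 m, θ = 95.2°: √(L² − r² sin²θ) = 0.17922 m.
v = −0.055·291.3·0.99588·[1 + 0.055·-0.09063/0.17922] = -15.513 m/s.
|v| = 15.513 m/s.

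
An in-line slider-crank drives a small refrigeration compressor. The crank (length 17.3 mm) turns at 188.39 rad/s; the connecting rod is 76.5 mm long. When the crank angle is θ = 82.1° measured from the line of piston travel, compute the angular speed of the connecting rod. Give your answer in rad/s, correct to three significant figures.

ω = 188.4 rad/s
The rod makes angle φ with the slider axis where L sinφ = r sinθ; differentiating, L cosφ·φ̇ = r ω cosθ.
L cosφ = √(L² − r² sin²θ) = 0.074556 m.
|ω_rod| = r ω |cosθ| / √(L² − r² sin²θ) = 0.0173·188.4·0.13744/0.074556 = 6.0083 rad/s.

6.01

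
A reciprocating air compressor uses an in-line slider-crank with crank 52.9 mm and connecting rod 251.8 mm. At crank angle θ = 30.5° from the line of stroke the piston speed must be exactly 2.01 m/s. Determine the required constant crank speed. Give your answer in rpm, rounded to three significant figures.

For an in-line slider-crank, |v_piston| = rω|sinθ|·[1 + r cosθ/√(L² − r² sin²θ)].
With r = 0.0529 m, L = 0.2518 m, θ = 30.5°: the bracketed kinematic factor |dx/dθ| = 0.031737 m.
ω = v/|dx/dθ| = 2.01/0.031737 = 63.334 rad/s.
N = 60ω/(2π) = 604.79 rpm.

605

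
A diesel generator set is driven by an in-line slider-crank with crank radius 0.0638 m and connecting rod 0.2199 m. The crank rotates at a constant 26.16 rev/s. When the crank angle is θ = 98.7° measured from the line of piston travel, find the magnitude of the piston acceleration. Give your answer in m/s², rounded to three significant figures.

ω = 2π·26.2 = 164.4 rad/s
x(θ) = r cosθ + √(L² − r² sin²θ); with ω constant, a = ω²·d²x/dθ².
d²x/dθ² = −r cosθ − r²(cos2θ)/√u − r⁴ sin²2θ/(4u^{3/2}),  u = L² − r² sin²θ = 0.0443787 m².
Substituting r = 0.0638 m, L = 0.2199 m, θ = 98.7°: d²x/dθ² = +0.028049 m.
a = ω²·d²x/dθ² = (164.4)²·(+0.028049) = +757.79 m/s²;  |a| = 757.79 m/s².

758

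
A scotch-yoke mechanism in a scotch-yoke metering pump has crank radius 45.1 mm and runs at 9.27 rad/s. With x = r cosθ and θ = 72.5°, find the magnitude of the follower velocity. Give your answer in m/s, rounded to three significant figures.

ω = 9.27 rad/s
x = r cosθ ⇒ ẋ = −rω sinθ.
|v| = rω|sinθ| = 0.0451·9.27·|sin 72.5°| = 0.39873 m/s.

0.399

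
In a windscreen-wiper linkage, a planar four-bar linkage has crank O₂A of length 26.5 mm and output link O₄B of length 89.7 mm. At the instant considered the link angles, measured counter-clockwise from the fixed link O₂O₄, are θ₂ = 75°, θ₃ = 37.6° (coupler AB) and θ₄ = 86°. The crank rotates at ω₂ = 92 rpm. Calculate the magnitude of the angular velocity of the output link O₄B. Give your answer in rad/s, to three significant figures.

ω₂ = 9.634 rad/s (from 92 rpm).
Differentiating the loop-closure r₂e^{iθ₂}+r₃e^{iθ₃}=r₁+r₄e^{iθ₄} gives r₂ω₂e^{iθ₂}+r₃ω₃e^{iθ₃}=r₄ω₄e^{iθ₄}.
Eliminating the other unknown: ω₄ = r₂ω₂ sin(θ₂−θ₃) / [r₄ sin(θ₄−θ₃)].
Numerator sine = +0.60738; denominator sine = +0.74780.
Result = 0.0265·9.634·(+0.60738) / (0.0897·(+0.74780)) = +2.3118 rad/s; magnitude 2.3118 rad/s.

2.31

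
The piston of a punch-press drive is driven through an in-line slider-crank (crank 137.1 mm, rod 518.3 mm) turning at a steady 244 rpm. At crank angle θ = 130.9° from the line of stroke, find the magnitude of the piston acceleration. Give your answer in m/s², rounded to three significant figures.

61.6

ω = 2π·244/60 = 25.55 rad/s
x(θ) = r cosθ + √(L² − r² sin²θ); with ω constant, a = ω²·d²x/dθ².
d²x/dθ² = −r cosθ − r²(cos2θ)/√u − r⁴ sin²2θ/(4u^{3/2}),  u = L² − r² sin²θ = 0.257896 m².
Substituting r = 0.1371 m, L = 0.5183 m, θ = 130.9°: d²x/dθ² = +0.094383 m.
a = ω²·d²x/dθ² = (25.55)²·(+0.094383) = +61.622 m/s²;  |a| = 61.622 m/s².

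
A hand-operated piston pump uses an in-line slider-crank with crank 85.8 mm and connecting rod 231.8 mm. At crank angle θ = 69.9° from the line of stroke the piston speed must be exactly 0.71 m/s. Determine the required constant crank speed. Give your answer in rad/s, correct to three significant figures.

7.76

For an in-line slider-crank, |v_piston| = rω|sinθ|·[1 + r cosθ/√(L² − r² sin²θ)].
With r = 0.0858 m, L = 0.2318 m, θ = 69.9°: the bracketed kinematic factor |dx/dθ| = 0.091505 m.
ω = v/|dx/dθ| = 0.71/0.091505 = 7.7591 rad/s.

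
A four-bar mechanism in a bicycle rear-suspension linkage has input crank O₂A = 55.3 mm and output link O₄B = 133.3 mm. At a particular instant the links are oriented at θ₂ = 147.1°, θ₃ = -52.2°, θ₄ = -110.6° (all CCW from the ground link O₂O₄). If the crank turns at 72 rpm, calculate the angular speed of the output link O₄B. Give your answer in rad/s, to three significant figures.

1.21

ω₂ = 7.54 rad/s (from 72 rpm).
Differentiating the loop-closure r₂e^{iθ₂}+r₃e^{iθ₃}=r₁+r₄e^{iθ₄} gives r₂ω₂e^{iθ₂}+r₃ω₃e^{iθ₃}=r₄ω₄e^{iθ₄}.
Eliminating the other unknown: ω₄ = r₂ω₂ sin(θ₂−θ₃) / [r₄ sin(θ₄−θ₃)].
Numerator sine = -0.33051; denominator sine = -0.85173.
Result = 0.0553·7.54·(-0.33051) / (0.1333·(-0.85173)) = +1.2138 rad/s; magnitude 1.2138 rad/s.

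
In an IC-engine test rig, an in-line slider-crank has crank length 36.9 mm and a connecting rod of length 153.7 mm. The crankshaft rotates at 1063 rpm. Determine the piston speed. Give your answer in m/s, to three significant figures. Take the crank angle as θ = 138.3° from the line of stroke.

2.24

ω = 2π·1063/60 = 111.3 rad/s
For an in-line slider-crank, x = r cosθ + √(L² − r² sin²θ), so v = −rω sinθ·[1 + r cosθ/√(L² − r² sin²θ)].
With r = 0.0369 m, L = 0.1537 m, θ = 138.3°: √(L² − r² sin²θ) = 0.15173 m.
v = −0.0369·111.3·0.66523·[1 + 0.0369·-0.74664/0.15173] = -2.2363 m/s.
|v| = 2.2363 m/s.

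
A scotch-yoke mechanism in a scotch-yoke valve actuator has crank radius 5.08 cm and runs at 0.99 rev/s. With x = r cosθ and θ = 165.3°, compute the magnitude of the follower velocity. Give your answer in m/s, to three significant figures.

0.0802

ω = 6.22 rad/s (from 0.99 rev/s).
x = r cosθ ⇒ ẋ = −rω sinθ.
|v| = rω|sinθ| = 0.0508·6.22·|sin 165.3°| = 0.080186 m/s.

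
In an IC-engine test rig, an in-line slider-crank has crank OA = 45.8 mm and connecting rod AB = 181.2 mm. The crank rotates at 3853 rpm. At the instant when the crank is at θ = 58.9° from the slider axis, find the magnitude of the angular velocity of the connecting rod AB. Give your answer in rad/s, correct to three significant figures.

54.0

ω = 403.5 rad/s (converted from 3853 rpm).
The rod makes angle φ with the slider axis where L sinφ = r sinθ; differentiating, L cosφ·φ̇ = r ω cosθ.
L cosφ = √(L² − r² sin²θ) = 0.17691 m.
|ω_rod| = r ω |cosθ| / √(L² − r² sin²θ) = 0.0458·403.5·0.51653/0.17691 = 53.957 rad/s.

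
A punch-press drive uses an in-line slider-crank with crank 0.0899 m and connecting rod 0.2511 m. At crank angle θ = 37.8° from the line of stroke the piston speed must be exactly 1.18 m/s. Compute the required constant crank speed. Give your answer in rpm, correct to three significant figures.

For an in-line slider-crank, |v_piston| = rω|sinθ|·[1 + r cosθ/√(L² − r² sin²θ)].
With r = 0.0899 m, L = 0.2511 m, θ = 37.8°: the bracketed kinematic factor |dx/dθ| = 0.071077 m.
ω = v/|dx/dθ| = 1.18/0.071077 = 16.602 rad/s.
N = 60ω/(2π) = 158.53 rpm.

159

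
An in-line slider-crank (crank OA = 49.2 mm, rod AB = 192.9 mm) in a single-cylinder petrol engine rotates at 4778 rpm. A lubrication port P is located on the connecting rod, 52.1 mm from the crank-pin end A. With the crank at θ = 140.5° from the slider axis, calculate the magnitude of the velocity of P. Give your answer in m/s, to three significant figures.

ω = 500.4 rad/s.  Crank-pin speed |V_A| = rω = 24.617 m/s, perpendicular to OA.
Rod angle: sinφ = −(r/L) sinθ ⇒ φ = -9.337°; ω_rod = −rω cosθ/√(L²−r²sin²θ) = +99.794 rad/s.
V_P = V_A + ω_rod × AP, with AP = 0.0521 m along the rod.
Components: V_Px = −rω sinθ − a·ω_rod·sinφ = -14.815 m/s;  V_Py = rω cosθ + a·ω_rod·cosφ = -13.865 m/s.
|V_P| = √(V_Px² + V_Py²) = 20.291 m/s.

20.3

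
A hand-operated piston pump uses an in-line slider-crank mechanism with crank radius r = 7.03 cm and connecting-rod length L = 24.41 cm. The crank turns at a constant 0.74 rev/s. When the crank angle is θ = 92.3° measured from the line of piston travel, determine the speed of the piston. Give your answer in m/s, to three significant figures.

0.323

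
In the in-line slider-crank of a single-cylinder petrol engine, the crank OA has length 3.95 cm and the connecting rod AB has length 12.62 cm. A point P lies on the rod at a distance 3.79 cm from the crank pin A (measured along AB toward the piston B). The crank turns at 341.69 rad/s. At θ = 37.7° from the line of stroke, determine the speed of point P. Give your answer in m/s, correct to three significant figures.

ω = 341.7 rad/s.  Crank-pin speed |V_A| = rω = 13.497 m/s, perpendicular to OA.
Rod angle: sinφ = −(r/L) sinθ ⇒ φ = -11.035°; ω_rod = −rω cosθ/√(L²−r²sin²θ) = -86.213 rad/s.
V_P = V_A + ω_rod × AP, with AP = 0.0379 m along the rod.
Components: V_Px = −rω sinθ − a·ω_rod·sinφ = -8.879 m/s;  V_Py = rω cosθ + a·ω_rod·cosφ = +7.4719 m/s.
|V_P| = √(V_Px² + V_Py²) = 11.605 m/s.

11.6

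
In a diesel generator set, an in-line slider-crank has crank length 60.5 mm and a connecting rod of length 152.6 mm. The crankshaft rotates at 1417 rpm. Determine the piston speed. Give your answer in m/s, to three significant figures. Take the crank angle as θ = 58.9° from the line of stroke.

9.36

ω = 2π·1417/60 = 148.4 rad/s
For an in-line slider-crank, x = r cosθ + √(L² − r² sin²θ), so v = −rω sinθ·[1 + r cosθ/√(L² − r² sin²θ)].
With r = 0.0605 m, L = 0.1526 m, θ = 58.9°: √(L² − r² sin²θ) = 0.14354 m.
v = −0.0605·148.4·0.85627·[1 + 0.0605·0.51653/0.14354] = -9.3607 m/s.
|v| = 9.3607 m/s.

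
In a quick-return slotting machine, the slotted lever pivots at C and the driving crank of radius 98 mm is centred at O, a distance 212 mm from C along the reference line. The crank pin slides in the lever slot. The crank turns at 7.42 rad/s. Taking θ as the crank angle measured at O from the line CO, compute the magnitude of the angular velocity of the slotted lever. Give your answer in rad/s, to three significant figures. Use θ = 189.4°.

ω = 7.42 rad/s
Crank pin A relative to C: A = (d + r cosθ, r sinθ); lever angle φ = atan2(r sinθ, d + r cosθ).
Differentiating tanφ: φ̇ = rω(d cosθ + r)/(d² + r² + 2dr cosθ).
d² + r² + 2dr cosθ = |CA|² = 0.013554 m²;  d cosθ + r = -0.11115 m.
|ω_lever| = |0.098·7.42·-0.11115| / 0.013554 = 5.9633 rad/s.

5.96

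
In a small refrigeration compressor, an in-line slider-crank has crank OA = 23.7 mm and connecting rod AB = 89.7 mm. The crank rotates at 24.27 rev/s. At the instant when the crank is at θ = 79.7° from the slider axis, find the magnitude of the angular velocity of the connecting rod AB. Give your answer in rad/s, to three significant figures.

ω = 152.5 rad/s (converted from 24.27 rev/s).
The rod makes angle φ with the slider axis where L sinφ = r sinθ; differentiating, L cosφ·φ̇ = r ω cosθ.
L cosφ = √(L² − r² sin²θ) = 0.086616 m.
|ω_rod| = r ω |cosθ| / √(L² − r² sin²θ) = 0.0237·152.5·0.17880/0.086616 = 7.4606 rad/s.

7.46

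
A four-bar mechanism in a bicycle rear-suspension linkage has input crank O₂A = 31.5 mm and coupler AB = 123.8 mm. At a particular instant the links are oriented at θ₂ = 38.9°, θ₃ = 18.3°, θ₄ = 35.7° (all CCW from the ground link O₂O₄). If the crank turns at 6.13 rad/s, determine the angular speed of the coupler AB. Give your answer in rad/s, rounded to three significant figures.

ω₂ = 6.13 rad/s
Differentiating the loop-closure r₂e^{iθ₂}+r₃e^{iθ₃}=r₁+r₄e^{iθ₄} gives r₂ω₂e^{iθ₂}+r₃ω₃e^{iθ₃}=r₄ω₄e^{iθ₄}.
Eliminating the other unknown: ω₃ = r₂ω₂ sin(θ₄−θ₂) / [r₃ sin(θ₃−θ₄)].
Numerator sine = -0.05582; denominator sine = -0.29904.
Result = 0.0315·6.13·(-0.05582) / (0.1238·(-0.29904)) = +0.29115 rad/s; magnitude 0.29115 rad/s.

0.291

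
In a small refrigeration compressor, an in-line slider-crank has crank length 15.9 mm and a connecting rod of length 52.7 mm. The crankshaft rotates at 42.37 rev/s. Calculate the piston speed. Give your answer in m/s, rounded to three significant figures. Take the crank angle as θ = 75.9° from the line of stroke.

4.42

ω = 2π·42.4 = 266.2 rad/s
For an in-line slider-crank, x = r cosθ + √(L² − r² sin²θ), so v = −rω sinθ·[1 + r cosθ/√(L² − r² sin²θ)].
With r = 0.0159 m, L = 0.0527 m, θ = 75.9°: √(L² − r² sin²θ) = 0.050393 m.
v = −0.0159·266.2·0.96987·[1 + 0.0159·0.24362/0.050393] = -4.4209 m/s.
|v| = 4.4209 m/s.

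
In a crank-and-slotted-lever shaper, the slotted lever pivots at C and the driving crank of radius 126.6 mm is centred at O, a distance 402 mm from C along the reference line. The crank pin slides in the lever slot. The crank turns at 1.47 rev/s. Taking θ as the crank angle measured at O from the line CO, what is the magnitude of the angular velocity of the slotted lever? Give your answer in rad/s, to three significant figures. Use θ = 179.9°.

4.25

ω = 9.236 rad/s (from 1.47 rev/s).
Crank pin A relative to C: A = (d + r cosθ, r sinθ); lever angle φ = atan2(r sinθ, d + r cosθ).
Differentiating tanφ: φ̇ = rω(d cosθ + r)/(d² + r² + 2dr cosθ).
d² + r² + 2dr cosθ = |CA|² = 0.0758453 m²;  d cosθ + r = -0.2754 m.
|ω_lever| = |0.1266·9.236·-0.2754| / 0.0758453 = 4.2459 rad/s.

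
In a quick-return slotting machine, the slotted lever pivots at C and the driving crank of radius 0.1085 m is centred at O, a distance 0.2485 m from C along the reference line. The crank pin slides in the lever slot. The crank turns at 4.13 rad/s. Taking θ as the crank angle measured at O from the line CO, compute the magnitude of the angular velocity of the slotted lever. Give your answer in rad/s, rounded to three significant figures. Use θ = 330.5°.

1.21

ω = 4.13 rad/s
Crank pin A relative to C: A = (d + r cosθ, r sinθ); lever angle φ = atan2(r sinθ, d + r cosθ).
Differentiating tanφ: φ̇ = rω(d cosθ + r)/(d² + r² + 2dr cosθ).
d² + r² + 2dr cosθ = |CA|² = 0.120458 m²;  d cosθ + r = +0.32478 m.
|ω_lever| = |0.1085·4.13·+0.32478| / 0.120458 = 1.2082 rad/s.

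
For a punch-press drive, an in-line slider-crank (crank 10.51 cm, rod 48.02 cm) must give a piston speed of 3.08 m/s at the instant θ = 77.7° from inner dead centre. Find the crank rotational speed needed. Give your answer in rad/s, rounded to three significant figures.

28.6

For an in-line slider-crank, |v_piston| = rω|sinθ|·[1 + r cosθ/√(L² − r² sin²θ)].
With r = 0.1051 m, L = 0.4802 m, θ = 77.7°: the bracketed kinematic factor |dx/dθ| = 0.10759 m.
ω = v/|dx/dθ| = 3.08/0.10759 = 28.628 rad/s.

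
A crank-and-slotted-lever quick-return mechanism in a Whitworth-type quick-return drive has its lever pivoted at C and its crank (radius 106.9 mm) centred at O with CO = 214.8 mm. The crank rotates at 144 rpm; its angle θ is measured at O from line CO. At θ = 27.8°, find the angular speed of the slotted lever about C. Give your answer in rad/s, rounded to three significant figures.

ω = 15.08 rad/s (from 144 rpm).
Crank pin A relative to C: A = (d + r cosθ, r sinθ); lever angle φ = atan2(r sinθ, d + r cosθ).
Differentiating tanφ: φ̇ = rω(d cosθ + r)/(d² + r² + 2dr cosθ).
d² + r² + 2dr cosθ = |CA|² = 0.0981904 m²;  d cosθ + r = +0.29691 m.
|ω_lever| = |0.1069·15.08·+0.29691| / 0.0981904 = 4.8744 rad/s.

4.87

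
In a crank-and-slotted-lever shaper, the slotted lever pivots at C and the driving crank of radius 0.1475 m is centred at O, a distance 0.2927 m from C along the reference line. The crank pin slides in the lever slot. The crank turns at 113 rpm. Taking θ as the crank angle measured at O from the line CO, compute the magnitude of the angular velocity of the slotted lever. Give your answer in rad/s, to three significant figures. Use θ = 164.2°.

9.62

ω = 11.83 rad/s (from 113 rpm).
Crank pin A relative to C: A = (d + r cosθ, r sinθ); lever angle φ = atan2(r sinθ, d + r cosθ).
Differentiating tanφ: φ̇ = rω(d cosθ + r)/(d² + r² + 2dr cosθ).
d² + r² + 2dr cosθ = |CA|² = 0.0243454 m²;  d cosθ + r = -0.13414 m.
|ω_lever| = |0.1475·11.83·-0.13414| / 0.0243454 = 9.6171 rad/s.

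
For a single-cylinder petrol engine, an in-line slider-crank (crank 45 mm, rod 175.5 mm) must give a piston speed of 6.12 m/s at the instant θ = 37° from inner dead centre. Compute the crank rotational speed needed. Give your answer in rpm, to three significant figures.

1790

For an in-line slider-crank, |v_piston| = rω|sinθ|·[1 + r cosθ/√(L² − r² sin²θ)].
With r = 0.045 m, L = 0.1755 m, θ = 37°: the bracketed kinematic factor |dx/dθ| = 0.032695 m.
ω = v/|dx/dθ| = 6.12/0.032695 = 187.19 rad/s.
N = 60ω/(2π) = 1787.5 rpm.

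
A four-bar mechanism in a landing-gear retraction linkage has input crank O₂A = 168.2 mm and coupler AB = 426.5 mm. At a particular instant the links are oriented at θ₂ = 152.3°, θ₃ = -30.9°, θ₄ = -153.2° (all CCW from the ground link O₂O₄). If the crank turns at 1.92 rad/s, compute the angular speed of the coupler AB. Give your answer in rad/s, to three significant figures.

0.729

ω₂ = 1.92 rad/s
Differentiating the loop-closure r₂e^{iθ₂}+r₃e^{iθ₃}=r₁+r₄e^{iθ₄} gives r₂ω₂e^{iθ₂}+r₃ω₃e^{iθ₃}=r₄ω₄e^{iθ₄}.
Eliminating the other unknown: ω₃ = r₂ω₂ sin(θ₄−θ₂) / [r₃ sin(θ₃−θ₄)].
Numerator sine = +0.81412; denominator sine = +0.84526.
Result = 0.1682·1.92·(+0.81412) / (0.4265·(+0.84526)) = +0.72929 rad/s; magnitude 0.72929 rad/s.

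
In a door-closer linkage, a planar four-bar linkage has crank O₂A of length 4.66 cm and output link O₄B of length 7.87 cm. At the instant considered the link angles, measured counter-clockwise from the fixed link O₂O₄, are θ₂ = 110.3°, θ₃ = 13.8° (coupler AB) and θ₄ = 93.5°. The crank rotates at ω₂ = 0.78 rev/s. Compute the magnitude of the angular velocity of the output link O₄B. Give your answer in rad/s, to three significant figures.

ω₂ = 4.901 rad/s (from 0.78 rev/s).
Differentiating the loop-closure r₂e^{iθ₂}+r₃e^{iθ₃}=r₁+r₄e^{iθ₄} gives r₂ω₂e^{iθ₂}+r₃ω₃e^{iθ₃}=r₄ω₄e^{iθ₄}.
Eliminating the other unknown: ω₄ = r₂ω₂ sin(θ₂−θ₃) / [r₄ sin(θ₄−θ₃)].
Numerator sine = +0.99357; denominator sine = +0.98389.
Result = 0.0466·4.901·(+0.99357) / (0.0787·(+0.98389)) = +2.9305 rad/s; magnitude 2.9305 rad/s.

2.93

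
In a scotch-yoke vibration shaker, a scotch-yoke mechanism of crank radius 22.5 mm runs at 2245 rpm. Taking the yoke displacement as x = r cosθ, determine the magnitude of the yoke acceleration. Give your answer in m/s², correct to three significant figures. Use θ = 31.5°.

ω = 235.1 rad/s (from 2245 rpm).
x = r cosθ ⇒ ẍ = −rω² cosθ (ω constant).
|a| = rω²|cosθ| = 0.0225·(235.1)²·|cos 31.5°| = 1060.3 m/s².

1060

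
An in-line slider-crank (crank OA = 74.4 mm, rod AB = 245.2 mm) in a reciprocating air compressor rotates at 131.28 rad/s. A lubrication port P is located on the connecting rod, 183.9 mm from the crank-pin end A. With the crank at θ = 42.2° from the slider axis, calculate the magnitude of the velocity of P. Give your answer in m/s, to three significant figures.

7.90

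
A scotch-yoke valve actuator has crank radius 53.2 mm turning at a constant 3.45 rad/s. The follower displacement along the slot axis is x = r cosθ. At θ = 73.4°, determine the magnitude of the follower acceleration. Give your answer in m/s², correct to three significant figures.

ω = 3.45 rad/s
x = r cosθ ⇒ ẍ = −rω² cosθ (ω constant).
|a| = rω²|cosθ| = 0.0532·(3.45)²·|cos 73.4°| = 0.1809 m/s².

0.181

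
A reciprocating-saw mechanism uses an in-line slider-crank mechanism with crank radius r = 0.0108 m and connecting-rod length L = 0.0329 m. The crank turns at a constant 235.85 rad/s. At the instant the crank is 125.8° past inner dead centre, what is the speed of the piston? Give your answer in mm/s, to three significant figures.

1650

ω = 235.8 rad/s
For an in-line slider-crank, x = r cosθ + √(L² − r² sin²θ), so v = −rω sinθ·[1 + r cosθ/√(L² − r² sin²θ)].
With r = 0.0108 m, L = 0.0329 m, θ = 125.8°: √(L² − r² sin²θ) = 0.031712 m.
v = −0.0108·235.8·0.81106·[1 + 0.0108·-0.58496/0.031712] = -1.6544 m/s.
|v| = 1.6544 m/s = 1654.4 mm/s.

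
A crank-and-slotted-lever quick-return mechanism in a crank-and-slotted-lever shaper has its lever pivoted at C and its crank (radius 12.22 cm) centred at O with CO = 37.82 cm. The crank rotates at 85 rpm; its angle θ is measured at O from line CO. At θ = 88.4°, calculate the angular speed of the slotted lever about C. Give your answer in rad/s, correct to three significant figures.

0.899

ω = 8.901 rad/s (from 85 rpm).
Crank pin A relative to C: A = (d + r cosθ, r sinθ); lever angle φ = atan2(r sinθ, d + r cosθ).
Differentiating tanφ: φ̇ = rω(d cosθ + r)/(d² + r² + 2dr cosθ).
d² + r² + 2dr cosθ = |CA|² = 0.160549 m²;  d cosθ + r = +0.13276 m.
|ω_lever| = |0.1222·8.901·+0.13276| / 0.160549 = 0.89945 rad/s.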